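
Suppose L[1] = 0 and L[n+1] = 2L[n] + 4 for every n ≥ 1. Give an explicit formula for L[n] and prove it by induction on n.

Claim: L[n] = 2^{n+1} − 4.

Base case: L[1] = 0, and 2^{1+1} − 4 = 4 − 4 = 0.
Assume L[j] = 2^{j+1} − 4 for some j ≥ 1.
Then L[j+1] = 2L[j] + 4 = 2·(2^{j+1} − 4) + 4 = 2^{j+2} − 8 + 4 = 2^{j+2} − 4.
By induction, L[n] = 2^{n+1} − 4 for all n ≥ 1.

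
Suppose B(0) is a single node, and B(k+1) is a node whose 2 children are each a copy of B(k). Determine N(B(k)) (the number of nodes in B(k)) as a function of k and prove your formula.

Claim: N(B(k)) = 2^{k+1} − 1.

Base case: N(B(0)) = 1, and 2^{0+1} − 1 = 1.
Assume N(B(m)) = 2^{m+1} − 1.
Then N(B(m+1)) = 1 + 2N(B(m)) = 1 + 2(2^{m+1} − 1) = 2^{m+2} − 2 + 1 = 2^{m+2} − 1.
This completes the inductive step, so N(B(k)) = 2^{k+1} − 1 for all k ≥ 0.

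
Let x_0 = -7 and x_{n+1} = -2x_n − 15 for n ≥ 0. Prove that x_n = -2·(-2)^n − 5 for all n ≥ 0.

Base case: x_0 = -7, and -2·(-2)^0 − 5 = -2 − 5 = -7.
Assume x_r = -2·(-2)^r − 5 for some r ≥ 0.
Then x_{r+1} = -2x_r − 15 = -2·(-2·(-2)^r − 5) − 15 = 4·(-2)^r + 10 − 15 = -2·(-2)^{r+1} − 5.
By induction, x_n = -2·(-2)^n − 5 for all n ≥ 0.

x_n = -2·(-2)^n − 5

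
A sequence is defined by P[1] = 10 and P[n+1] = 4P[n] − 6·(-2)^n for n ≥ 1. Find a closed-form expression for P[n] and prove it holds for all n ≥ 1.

Claim: P[n] = 3·4^n + (-2)^n.

Base case: P[1] = 10, and 3·4^1 + (-2)^1 = 12 − 2 = 10.
Assume P[m] = 3·4^m + (-2)^m for some m ≥ 1.
Then P[m+1] = 4P[m] − 6·(-2)^m = 4·(3·4^m + (-2)^m) − 6·(-2)^m = 3·4^{m+1} + 4·(-2)^m − 6·(-2)^m = 3·4^{m+1} − 2·(-2)^m = 3·4^{m+1} + (-2)^{m+1}.
By induction, P[n] = 3·4^n + (-2)^n for all n ≥ 1.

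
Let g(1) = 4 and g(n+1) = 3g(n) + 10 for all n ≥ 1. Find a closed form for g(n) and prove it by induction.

Claim: g(n) = 3^{n+1} − 5.

Base case: g(1) = 4, and 3^{1+1} − 5 = 9 − 5 = 4.
Assume g(r) = 3^{r+1} − 5 for some r ≥ 1.
Then g(r+1) = 3g(r) + 10 = 3·(3^{r+1} − 5) + 10 = 3^{r+2} − 15 + 10 = 3^{r+2} − 5.
So the formula holds for r+1, and by induction g(n) = 3^{n+1} − 5 for all n ≥ 1.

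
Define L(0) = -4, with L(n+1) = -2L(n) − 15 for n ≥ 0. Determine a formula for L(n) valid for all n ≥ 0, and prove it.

Claim: L(n) = (-2)^n − 5.

Base case: L(0) = -4, and (-2)^0 − 5 = 1 − 5 = -4.
Assume L(r) = (-2)^r − 5 for some r ≥ 0.
Then L(r+1) = -2L(r) − 15 = -2·((-2)^r − 5) − 15 = -2·(-2)^r + 10 − 15 = (-2)^{r+1} − 5.
So the formula holds for r+1, and by induction L(n) = (-2)^n − 5 for all n ≥ 0.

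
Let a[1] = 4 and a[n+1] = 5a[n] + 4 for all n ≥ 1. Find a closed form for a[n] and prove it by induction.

Claim: a[n] = 5^n − 1.

Base case: a[1] = 4, and 5^1 − 1 = 5 − 1 = 4.
Assume a[r] = 5^r − 1 for some r ≥ 1.
Then a[r+1] = 5a[r] + 4 = 5·(5^r − 1) + 4 = 5^{r+1} − 5 + 4 = 5^{r+1} − 1.
By induction, a[n] = 5^n − 1 for all n ≥ 1.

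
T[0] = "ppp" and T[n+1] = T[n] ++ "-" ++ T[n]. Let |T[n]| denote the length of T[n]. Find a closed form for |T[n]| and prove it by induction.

Claim: |T[n]| = 2^{n+2} − 1.

Base case: |T[0]| = 3, and 2^{0+2} − 1 = 3.
Assume |T[k]| = 2^{k+2} − 1.
Then |T[k+1]| = |T[k]| + 1 + |T[k]| = 2|T[k]| + 1 = 2(2^{k+2} − 1) + 1 = 2^{k+3} − 2 + 1 = 2^{k+3} − 1.
This completes the inductive step, so |T[n]| = 2^{n+2} − 1 for all n ≥ 0.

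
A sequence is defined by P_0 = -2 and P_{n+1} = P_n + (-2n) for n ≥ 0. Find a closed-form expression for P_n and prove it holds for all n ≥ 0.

Claim: P_n = -n^2 + n − 2.

Base case: P_0 = -2, and -0^2 + 0 − 2 = -2.
Assume P_m = -m^2 + m − 2.
Then P_{m+1} = P_m + (-2m) = (-m^2 + m − 2) + (-2m) = -m^2 − m − 2,
and -(m+1)^2 + (m+1) − 2 = -m^2 − m − 2.
This completes the inductive step, so P_n = -n^2 + n − 2 for all n ≥ 0.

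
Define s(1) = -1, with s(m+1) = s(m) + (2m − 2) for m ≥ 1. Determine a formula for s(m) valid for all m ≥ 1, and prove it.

Claim: s(m) = m^2 − 3m + 1.

Base case: s(1) = -1, and 1^2 − 3·1 + 1 = -1.
Assume s(k) = k^2 − 3k + 1.
Then s(k+1) = s(k) + (2k − 2) = (k^2 − 3k + 1) + (2k − 2) = k^2 − k − 1,
and (k+1)^2 − 3·(k+1) + 1 = k^2 − k − 1.
Hence s(m) = m^2 − 3m + 1 for every m ≥ 1, by induction.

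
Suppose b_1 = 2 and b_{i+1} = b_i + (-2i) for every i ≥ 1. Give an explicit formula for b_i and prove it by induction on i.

Claim: b_i = -i^2 + i + 2.

Base case: b_1 = 2, and -1^2 + 1 + 2 = 2.
Assume b_j = -j^2 + j + 2.
Then b_{j+1} = b_j + (-2j) = (-j^2 + j + 2) + (-2j) = -j^2 − j + 2,
and -(j+1)^2 + (j+1) + 2 = -j^2 − j + 2.
Hence b_i = -i^2 + i + 2 for every i ≥ 1, by induction.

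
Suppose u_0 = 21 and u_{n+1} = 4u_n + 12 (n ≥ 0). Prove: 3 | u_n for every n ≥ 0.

Base case: u_0 = 21 = 3·7, so 3 | u_0.
Assume 3 | u_j, so u_j = 3t for some integer t.
Then u_{j+1} = 4u_j + 12 = 4·(3t) + 12 = 3(4t + 4), so 3 | u_{j+1}.
Hence 3 | u_n for every n ≥ 0, by induction.

3 | u_n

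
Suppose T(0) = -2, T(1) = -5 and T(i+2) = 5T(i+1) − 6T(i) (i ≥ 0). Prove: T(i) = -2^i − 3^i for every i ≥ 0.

Base cases: T(0) = -2 and -2^0 − 3^0 = -2; T(1) = -5 and -2^1 − 3^1 = -5.
Assume T(j) = -2^j − 3^j for all 0 ≤ j ≤ k, where k ≥ 1.
Then T(k+1) = 5T(k) − 6T(k−1) = 5·(-2^k − 3^k) − 6·(-2^{k−1} − 3^{k−1}) = -(5·2 − 6)2^{k−1} − (5·3 − 6)3^{k−1} = -4·2^{k−1} − 9·3^{k−1} = -2^{k+1} − 3^{k+1}.
So the formula holds for k+1, and by strong induction T(i) = -2^i − 3^i for all i ≥ 0.

T(i) = -2^i − 3^i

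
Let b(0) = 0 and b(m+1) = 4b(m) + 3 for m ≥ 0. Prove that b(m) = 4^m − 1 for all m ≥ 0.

Base case: b(0) = 0, and 4^0 − 1 = 1 − 1 = 0.
Assume b(k) = 4^k − 1 for some k ≥ 0.
Then b(k+1) = 4b(k) + 3 = 4·(4^k − 1) + 3 = 4^{k+1} − 4 + 3 = 4^{k+1} − 1.
This completes the inductive step, so b(m) = 4^m − 1 for all m ≥ 0.

b(m) = 4^m − 1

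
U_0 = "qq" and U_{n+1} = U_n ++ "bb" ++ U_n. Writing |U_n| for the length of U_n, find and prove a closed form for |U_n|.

Claim: |U_n| = 2^{n+2} − 2.

Base case: |U_0| = 2, and 2^{0+2} − 2 = 2.
Assume |U_j| = 2^{j+2} − 2.
Then |U_{j+1}| = |U_j| + 2 + |U_j| = 2|U_j| + 2 = 2(2^{j+2} − 2) + 2 = 2^{j+3} − 4 + 2 = 2^{j+3} − 2.
This completes the inductive step, so |U_n| = 2^{n+2} − 2 for all n ≥ 0.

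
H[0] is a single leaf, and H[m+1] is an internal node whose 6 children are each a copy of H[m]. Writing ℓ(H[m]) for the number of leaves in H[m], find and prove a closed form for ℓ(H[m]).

Claim: ℓ(H[m]) = 6^m.

Base case: ℓ(H[0]) = 1, and 6^0 = 1.
Assume ℓ(H[r]) = 6^r.
Then ℓ(H[r+1]) = 6·ℓ(H[r]) = 6·6^r = 6^{r+1}.
This completes the inductive step, so ℓ(H[m]) = 6^m for all m ≥ 0.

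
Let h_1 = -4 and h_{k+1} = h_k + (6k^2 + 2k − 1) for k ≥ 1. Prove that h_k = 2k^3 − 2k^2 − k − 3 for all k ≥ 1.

Base case: h_1 = -4, and 2·1^3 − 2·1^2 − 1 − 3 = -4.
Assume h_m = 2m^3 − 2m^2 − m − 3.
Then h_{m+1} = h_m + (6m^2 + 2m − 1) = (2m^3 − 2m^2 − m − 3) + (6m^2 + 2m − 1) = 2m^3 + 4m^2 + m − 4,
and 2·(m+1)^3 − 2·(m+1)^2 − (m+1) − 3 = 2m^3 + 4m^2 + m − 4.
Hence h_k = 2k^3 − 2k^2 − k − 3 for every k ≥ 1, by induction.

h_k = 2k^3 − 2k^2 − k − 3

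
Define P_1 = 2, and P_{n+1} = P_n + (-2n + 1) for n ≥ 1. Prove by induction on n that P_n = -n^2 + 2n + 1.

Base case: P_1 = 2, and -1^2 + 2·1 + 1 = 2.
Assume P_k = -k^2 + 2k + 1.
Then P_{k+1} = P_k + (-2k + 1) = (-k^2 + 2k + 1) + (-2k + 1) = -k^2 + 2,
and -(k+1)^2 + 2·(k+1) + 1 = -k^2 + 2.
Hence P_n = -n^2 + 2n + 1 for every n ≥ 1, by induction.

P_n = -n^2 + 2n + 1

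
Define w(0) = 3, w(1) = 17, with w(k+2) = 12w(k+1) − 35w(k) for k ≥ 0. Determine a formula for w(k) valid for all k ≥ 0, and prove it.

Claim: w(k) = 7^k + 2·5^k.

Base cases: w(0) = 3 and 7^0 + 2·5^0 = 3; w(1) = 17 and 7^1 + 2·5^1 = 17.
Assume w(j) = 7^j + 2·5^j for all 0 ≤ j ≤ m, where m ≥ 1.
Then w(m+1) = 12w(m) − 35w(m−1) = 12·(7^m + 2·5^m) − 35·(7^{m−1} + 2·5^{m−1}) = (12·7 − 35)7^{m−1} + 2·(12·5 − 35)5^{m−1} = 49·7^{m−1} + 50·5^{m−1} = 7^{m+1} + 2·5^{m+1}.
So the formula holds for m+1, and by strong induction w(k) = 7^k + 2·5^k for all k ≥ 0.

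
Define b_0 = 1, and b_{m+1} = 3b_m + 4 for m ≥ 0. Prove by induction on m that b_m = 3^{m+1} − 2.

Base case: b_0 = 1, and 3^{0+1} − 2 = 3 − 2 = 1.
Assume b_k = 3^{k+1} − 2 for some k ≥ 0.
Then b_{k+1} = 3b_k + 4 = 3·(3^{k+1} − 2) + 4 = 3^{k+2} − 6 + 4 = 3^{k+2} − 2.
So the formula holds for k+1, and by induction b_m = 3^{m+1} − 2 for all m ≥ 0.

b_m = 3^{m+1} − 2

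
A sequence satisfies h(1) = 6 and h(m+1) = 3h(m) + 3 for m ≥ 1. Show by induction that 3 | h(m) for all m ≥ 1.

Base case: h(1) = 6 = 3·2, so 3 | h(1).
Assume 3 | h(r), so h(r) = 3t for some integer t.
Then h(r+1) = 3h(r) + 3 = 3·(3t) + 3 = 3(3t + 1), so 3 | h(r+1).
By induction, 3 | h(m) for all m ≥ 1.

3 | h(m)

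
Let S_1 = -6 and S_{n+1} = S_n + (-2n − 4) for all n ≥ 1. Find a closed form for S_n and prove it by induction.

Claim: S_n = -n^2 − 3n − 2.

Base case: S_1 = -6, and -1^2 − 3·1 − 2 = -6.
Assume S_j = -j^2 − 3j − 2.
Then S_{j+1} = S_j + (-2j − 4) = (-j^2 − 3j − 2) + (-2j − 4) = -j^2 − 5j − 6,
and -(j+1)^2 − 3·(j+1) − 2 = -j^2 − 5j − 6.
This completes the inductive step, so S_n = -n^2 − 3n − 2 for all n ≥ 1.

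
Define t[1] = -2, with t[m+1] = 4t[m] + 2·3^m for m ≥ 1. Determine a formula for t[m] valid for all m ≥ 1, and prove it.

Claim: t[m] = 4^m − 2·3^m.

Base case: t[1] = -2, and 4^1 − 2·3^1 = 4 − 6 = -2.
Assume t[r] = 4^r − 2·3^r for some r ≥ 1.
Then t[r+1] = 4t[r] + 2·3^r = 4·(4^r − 2·3^r) + 2·3^r = 4^{r+1} − 8·3^r + 2·3^r = 4^{r+1} − 6·3^r = 4^{r+1} − 2·3^{r+1}.
This completes the inductive step, so t[m] = 4^m − 2·3^m for all m ≥ 1.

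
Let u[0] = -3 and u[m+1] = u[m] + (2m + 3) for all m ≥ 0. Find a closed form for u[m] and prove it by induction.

Claim: u[m] = m^2 + 2m − 3.

Base case: u[0] = -3, and 0^2 + 2·0 − 3 = -3.
Assume u[r] = r^2 + 2r − 3.
Then u[r+1] = u[r] + (2r + 3) = (r^2 + 2r − 3) + (2r + 3) = r^2 + 4r,
and (r+1)^2 + 2·(r+1) − 3 = r^2 + 4r.
Hence u[m] = m^2 + 2m − 3 for every m ≥ 0, by induction.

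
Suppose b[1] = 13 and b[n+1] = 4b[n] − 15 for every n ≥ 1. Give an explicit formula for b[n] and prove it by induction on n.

Claim: b[n] = 2·4^n + 5.

Base case: b[1] = 13, and 2·4^1 + 5 = 8 + 5 = 13.
Assume b[m] = 2·4^m + 5 for some m ≥ 1.
Then b[m+1] = 4b[m] − 15 = 4·(2·4^m + 5) − 15 = 8·4^m + 20 − 15 = 2·4^{m+1} + 5.
By induction, b[n] = 2·4^n + 5 for all n ≥ 1.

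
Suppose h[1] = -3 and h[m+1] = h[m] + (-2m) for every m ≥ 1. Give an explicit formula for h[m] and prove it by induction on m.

Claim: h[m] = -m^2 + m − 3.

Base case: h[1] = -3, and -1^2 + 1 − 3 = -3.
Assume h[k] = -k^2 + k − 3.
Then h[k+1] = h[k] + (-2k) = (-k^2 + k − 3) + (-2k) = -k^2 − k − 3,
and -(k+1)^2 + (k+1) − 3 = -k^2 − k − 3.
Hence h[m] = -m^2 + m − 3 for every m ≥ 1, by induction.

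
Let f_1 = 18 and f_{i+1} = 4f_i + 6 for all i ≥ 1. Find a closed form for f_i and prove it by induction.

Claim: f_i = 5·4^i − 2.

Base case: f_1 = 18, and 5·4^1 − 2 = 20 − 2 = 18.
Assume f_k = 5·4^k − 2 for some k ≥ 1.
Then f_{k+1} = 4f_k + 6 = 4·(5·4^k − 2) + 6 = 20·4^k − 8 + 6 = 5·4^{k+1} − 2.
So the formula holds for k+1, and by induction f_i = 5·4^i − 2 for all i ≥ 1.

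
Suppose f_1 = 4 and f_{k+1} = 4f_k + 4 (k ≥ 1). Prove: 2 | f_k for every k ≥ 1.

Base case: f_1 = 4 = 2·2, so 2 | f_1.
Assume 2 | f_r, so f_r = 2t for some integer t.
Then f_{r+1} = 4f_r + 4 = 4·(2t) + 4 = 2(4t + 2), so 2 | f_{r+1}.
Hence 2 | f_k for every k ≥ 1, by induction.

2 | f_k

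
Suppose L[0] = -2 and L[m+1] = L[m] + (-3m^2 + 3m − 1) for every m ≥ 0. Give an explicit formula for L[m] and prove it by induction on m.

Claim: L[m] = -m^3 + 3m^2 − 3m − 2.

Base case: L[0] = -2, and -0^3 + 3·0^2 − 3·0 − 2 = -2.
Assume L[r] = -r^3 + 3r^2 − 3r − 2.
Then L[r+1] = L[r] + (-3r^2 + 3r − 1) = (-r^3 + 3r^2 − 3r − 2) + (-3r^2 + 3r − 1) = -r^3 − 3,
and -(r+1)^3 + 3·(r+1)^2 − 3·(r+1) − 2 = -r^3 − 3.
By induction, L[m] = -m^3 + 3m^2 − 3m − 2 for all m ≥ 0.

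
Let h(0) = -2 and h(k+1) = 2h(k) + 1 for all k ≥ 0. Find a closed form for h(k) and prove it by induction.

Claim: h(k) = -2^k − 1.

Base case: h(0) = -2, and -2^0 − 1 = -1 − 1 = -2.
Assume h(m) = -2^m − 1 for some m ≥ 0.
Then h(m+1) = 2h(m) + 1 = 2·(-2^m − 1) + 1 = -2^{m+1} − 2 + 1 = -2^{m+1} − 1.
By induction, h(k) = -2^k − 1 for all k ≥ 0.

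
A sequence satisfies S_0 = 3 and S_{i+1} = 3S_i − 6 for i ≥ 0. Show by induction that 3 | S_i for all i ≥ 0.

Base case: S_0 = 3 = 3·1, so 3 | S_0.
Assume 3 | S_r, so S_r = 3t for some integer t.
Then S_{r+1} = 3S_r − 6 = 3·(3t) − 6 = 3(3t − 2), so 3 | S_{r+1}.
So the property holds for r+1, and by induction 3 | S_i for all i ≥ 0.

3 | S_i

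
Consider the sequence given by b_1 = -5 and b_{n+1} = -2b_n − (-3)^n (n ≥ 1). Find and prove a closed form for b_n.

Claim: b_n = (-2)^n + (-3)^n.

Base case: b_1 = -5, and (-2)^1 + (-3)^1 = -2 − 3 = -5.
Assume b_m = (-2)^m + (-3)^m for some m ≥ 1.
Then b_{m+1} = -2b_m − (-3)^m = -2·((-2)^m + (-3)^m) − (-3)^m = (-2)^{m+1} − 2·(-3)^m − (-3)^m = (-2)^{m+1} − 3·(-3)^m = (-2)^{m+1} + (-3)^{m+1}.
So the formula holds for m+1, and by induction b_n = (-2)^n + (-3)^n for all n ≥ 1.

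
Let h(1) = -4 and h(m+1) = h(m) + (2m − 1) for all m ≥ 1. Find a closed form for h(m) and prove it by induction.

Claim: h(m) = m^2 − 2m − 3.

Base case: h(1) = -4, and 1^2 − 2·1 − 3 = -4.
Assume h(k) = k^2 − 2k − 3.
Then h(k+1) = h(k) + (2k − 1) = (k^2 − 2k − 3) + (2k − 1) = k^2 − 4,
and (k+1)^2 − 2·(k+1) − 3 = k^2 − 4.
Hence h(m) = m^2 − 2m − 3 for every m ≥ 1, by induction.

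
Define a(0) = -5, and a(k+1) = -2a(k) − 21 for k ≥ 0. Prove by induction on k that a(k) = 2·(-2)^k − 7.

Base case: a(0) = -5, and 2·(-2)^0 − 7 = 2 − 7 = -5.
Assume a(r) = 2·(-2)^r − 7 for some r ≥ 0.
Then a(r+1) = -2a(r) − 21 = -2·(2·(-2)^r − 7) − 21 = -4·(-2)^r + 14 − 21 = 2·(-2)^{r+1} − 7.
So the formula holds for r+1, and by induction a(k) = 2·(-2)^k − 7 for all k ≥ 0.

a(k) = 2·(-2)^k − 7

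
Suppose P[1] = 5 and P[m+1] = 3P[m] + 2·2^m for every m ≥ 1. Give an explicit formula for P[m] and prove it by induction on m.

Claim: P[m] = 3·3^m − 2·2^m.

Base case: P[1] = 5, and 3·3^1 − 2·2^1 = 9 − 4 = 5.
Assume P[j] = 3·3^j − 2·2^j for some j ≥ 1.
Then P[j+1] = 3P[j] + 2·2^j = 3·(3·3^j − 2·2^j) + 2·2^j = 3·3^{j+1} − 6·2^j + 2·2^j = 3·3^{j+1} − 4·2^j = 3·3^{j+1} − 2·2^{j+1}.
This completes the inductive step, so P[m] = 3·3^m − 2·2^m for all m ≥ 1.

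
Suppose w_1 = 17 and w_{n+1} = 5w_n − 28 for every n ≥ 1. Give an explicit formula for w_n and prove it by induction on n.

Claim: w_n = 2·5^n + 7.

Base case: w_1 = 17, and 2·5^1 + 7 = 10 + 7 = 17.
Assume w_r = 2·5^r + 7 for some r ≥ 1.
Then w_{r+1} = 5w_r − 28 = 5·(2·5^r + 7) − 28 = 10·5^r + 35 − 28 = 2·5^{r+1} + 7.
By induction, w_n = 2·5^n + 7 for all n ≥ 1.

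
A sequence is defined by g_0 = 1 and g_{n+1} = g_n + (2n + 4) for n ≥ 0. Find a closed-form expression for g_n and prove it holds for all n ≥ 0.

Claim: g_n = n^2 + 3n + 1.

Base case: g_0 = 1, and 0^2 + 3·0 + 1 = 1.
Assume g_r = r^2 + 3r + 1.
Then g_{r+1} = g_r + (2r + 4) = (r^2 + 3r + 1) + (2r + 4) = r^2 + 5r + 5,
and (r+1)^2 + 3·(r+1) + 1 = r^2 + 5r + 5.
Hence g_n = n^2 + 3n + 1 for every n ≥ 0, by induction.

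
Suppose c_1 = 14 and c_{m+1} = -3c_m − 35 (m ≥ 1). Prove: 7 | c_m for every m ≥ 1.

Base case: c_1 = 14 = 7·2, so 7 | c_1.
Assume 7 | c_r, so c_r = 7t for some integer t.
Then c_{r+1} = -3c_r − 35 = -3·(7t) − 35 = 7(-3t − 5), so 7 | c_{r+1}.
This completes the inductive step, so 7 | c_m for all m ≥ 1.

7 | c_m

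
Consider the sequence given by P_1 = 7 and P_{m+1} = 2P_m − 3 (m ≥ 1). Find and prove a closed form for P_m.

Claim: P_m = 2^{m+1} + 3.

Base case: P_1 = 7, and 2^{1+1} + 3 = 4 + 3 = 7.
Assume P_k = 2^{k+1} + 3 for some k ≥ 1.
Then P_{k+1} = 2P_k − 3 = 2·(2^{k+1} + 3) − 3 = 2^{k+2} + 6 − 3 = 2^{k+2} + 3.
So the formula holds for k+1, and by induction P_m = 2^{m+1} + 3 for all m ≥ 1.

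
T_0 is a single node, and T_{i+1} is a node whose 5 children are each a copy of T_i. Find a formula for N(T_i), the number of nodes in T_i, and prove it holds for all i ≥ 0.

Claim: N(T_i) = (5^{i+1} − 1)/4.

Base case: N(T_0) = 1, and (5^{0+1} − 1)/4 = 1.
Assume N(T_m) = (5^{m+1} − 1)/4.
Then N(T_{m+1}) = 1 + 5N(T_m) = 1 + 5·(5^{m+1} − 1)/4 = 1 + (5^{m+2} − 5)/4 = (4 + 5^{m+2} − 5)/4 = (5^{m+2} − 1)/4.
So the formula holds for m+1, and by induction N(T_i) = (5^{i+1} − 1)/4 for all i ≥ 0.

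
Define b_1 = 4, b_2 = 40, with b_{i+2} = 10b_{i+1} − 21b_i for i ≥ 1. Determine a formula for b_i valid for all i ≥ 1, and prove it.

Claim: b_i = 7^i − 3^i.

Base cases: b_1 = 4 and 7^1 − 3^1 = 4; b_2 = 40 and 7^2 − 3^2 = 40.
Assume b_j = 7^j − 3^j for all 1 ≤ j ≤ r, where r ≥ 2.
Then b_{r+1} = 10b_r − 21b_{r−1} = 10·(7^r − 3^r) − 21·(7^{r−1} − 3^{r−1}) = (10·7 − 21)7^{r−1} − (10·3 − 21)3^{r−1} = 49·7^{r−1} − 9·3^{r−1} = 7^{r+1} − 3^{r+1}.
Hence b_i = 7^i − 3^i for every i ≥ 1, by strong induction.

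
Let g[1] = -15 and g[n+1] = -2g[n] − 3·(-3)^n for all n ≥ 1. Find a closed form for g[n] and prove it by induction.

Claim: g[n] = 3·(-2)^n + 3·(-3)^n.

Base case: g[1] = -15, and 3·(-2)^1 + 3·(-3)^1 = -6 − 9 = -15.
Assume g[r] = 3·(-2)^r + 3·(-3)^r for some r ≥ 1.
Then g[r+1] = -2g[r] − 3·(-3)^r = -2·(3·(-2)^r + 3·(-3)^r) − 3·(-3)^r = 3·(-2)^{r+1} − 6·(-3)^r − 3·(-3)^r = 3·(-2)^{r+1} − 9·(-3)^r = 3·(-2)^{r+1} + 3·(-3)^{r+1}.
By induction, g[n] = 3·(-2)^n + 3·(-3)^n for all n ≥ 1.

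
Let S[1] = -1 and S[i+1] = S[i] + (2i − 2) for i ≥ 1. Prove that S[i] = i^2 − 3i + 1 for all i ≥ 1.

Base case: S[1] = -1, and 1^2 − 3·1 + 1 = -1.
Assume S[r] = r^2 − 3r + 1.
Then S[r+1] = S[r] + (2r − 2) = (r^2 − 3r + 1) + (2r − 2) = r^2 − r − 1,
and (r+1)^2 − 3·(r+1) + 1 = r^2 − r − 1.
This completes the inductive step, so S[i] = i^2 − 3i + 1 for all i ≥ 1.

S[i] = i^2 − 3i + 1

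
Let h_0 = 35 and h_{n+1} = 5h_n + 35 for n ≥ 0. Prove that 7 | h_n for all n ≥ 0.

Base case: h_0 = 35 = 7·5, so 7 | h_0.
Assume 7 | h_m, so h_m = 7t for some integer t.
Then h_{m+1} = 5h_m + 35 = 5·(7t) + 35 = 7(5t + 5), so 7 | h_{m+1}.
This completes the inductive step, so 7 | h_n for all n ≥ 0.

7 | h_n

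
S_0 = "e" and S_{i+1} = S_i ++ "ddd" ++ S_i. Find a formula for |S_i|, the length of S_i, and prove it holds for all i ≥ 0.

Claim: |S_i| = 2^{i+2} − 3.

Base case: |S_0| = 1, and 2^{0+2} − 3 = 1.
Assume |S_j| = 2^{j+2} − 3.
Then |S_{j+1}| = |S_j| + 3 + |S_j| = 2|S_j| + 3 = 2(2^{j+2} − 3) + 3 = 2^{j+3} − 6 + 3 = 2^{j+3} − 3.
Hence |S_i| = 2^{i+2} − 3 for every i ≥ 0, by induction.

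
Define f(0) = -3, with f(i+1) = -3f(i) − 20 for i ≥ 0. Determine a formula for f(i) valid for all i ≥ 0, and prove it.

Claim: f(i) = 2·(-3)^i − 5.

Base case: f(0) = -3, and 2·(-3)^0 − 5 = 2 − 5 = -3.
Assume f(r) = 2·(-3)^r − 5 for some r ≥ 0.
Then f(r+1) = -3f(r) − 20 = -3·(2·(-3)^r − 5) − 20 = -6·(-3)^r + 15 − 20 = 2·(-3)^{r+1} − 5.
This completes the inductive step, so f(i) = 2·(-3)^i − 5 for all i ≥ 0.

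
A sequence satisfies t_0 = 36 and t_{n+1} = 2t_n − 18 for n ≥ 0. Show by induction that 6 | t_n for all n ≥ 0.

Base case: t_0 = 36 = 6·6, so 6 | t_0.
Assume 6 | t_m, so t_m = 6s for some integer s.
Then t_{m+1} = 2t_m − 18 = 2·(6s) − 18 = 6(2s − 3), so 6 | t_{m+1}.
Hence 6 | t_n for every n ≥ 0, by induction.

6 | t_n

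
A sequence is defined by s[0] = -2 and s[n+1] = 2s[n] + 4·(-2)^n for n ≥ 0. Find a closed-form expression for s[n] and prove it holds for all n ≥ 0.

Claim: s[n] = -2^n − (-2)^n.

Base case: s[0] = -2, and -2^0 − (-2)^0 = -1 − 1 = -2.
Assume s[m] = -2^m − (-2)^m for some m ≥ 0.
Then s[m+1] = 2s[m] + 4·(-2)^m = 2·(-2^m − (-2)^m) + 4·(-2)^m = -2^{m+1} − 2·(-2)^m + 4·(-2)^m = -2^{m+1} + 2·(-2)^m = -2^{m+1} − (-2)^{m+1}.
This completes the inductive step, so s[n] = -2^n − (-2)^n for all n ≥ 0.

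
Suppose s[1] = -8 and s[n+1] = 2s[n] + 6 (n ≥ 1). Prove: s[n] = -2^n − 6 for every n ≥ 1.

Base case: s[1] = -8, and -2^1 − 6 = -2 − 6 = -8.
Assume s[j] = -2^j − 6 for some j ≥ 1.
Then s[j+1] = 2s[j] + 6 = 2·(-2^j − 6) + 6 = -2^{j+1} − 12 + 6 = -2^{j+1} − 6.
So the formula holds for j+1, and by induction s[n] = -2^n − 6 for all n ≥ 1.

s[n] = -2^n − 6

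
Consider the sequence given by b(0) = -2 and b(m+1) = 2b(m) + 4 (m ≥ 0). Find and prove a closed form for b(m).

Claim: b(m) = 2^{m+1} − 4.

Base case: b(0) = -2, and 2^{0+1} − 4 = 2 − 4 = -2.
Assume b(r) = 2^{r+1} − 4 for some r ≥ 0.
Then b(r+1) = 2b(r) + 4 = 2·(2^{r+1} − 4) + 4 = 2^{r+2} − 8 + 4 = 2^{r+2} − 4.
Hence b(m) = 2^{m+1} − 4 for every m ≥ 0, by induction.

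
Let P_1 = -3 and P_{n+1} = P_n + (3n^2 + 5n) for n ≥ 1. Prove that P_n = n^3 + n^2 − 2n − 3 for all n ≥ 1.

Base case: P_1 = -3, and 1^3 + 1^2 − 2·1 − 3 = -3.
Assume P_k = k^3 + k^2 − 2k − 3.
Then P_{k+1} = P_k + (3k^2 + 5k) = (k^3 + k^2 − 2k − 3) + (3k^2 + 5k) = k^3 + 4k^2 + 3k − 3,
and (k+1)^3 + (k+1)^2 − 2·(k+1) − 3 = k^3 + 4k^2 + 3k − 3.
This completes the inductive step, so P_n = n^3 + n^2 − 2n − 3 for all n ≥ 1.

P_n = n^3 + n^2 − 2n − 3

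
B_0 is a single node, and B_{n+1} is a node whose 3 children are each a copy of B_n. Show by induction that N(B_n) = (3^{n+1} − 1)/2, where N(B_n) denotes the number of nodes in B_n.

Base case: N(B_0) = 1, and (3^{0+1} − 1)/2 = 1.
Assume N(B_j) = (3^{j+1} − 1)/2.
Then N(B_{j+1}) = 1 + 3N(B_j) = 1 + 3·(3^{j+1} − 1)/2 = 1 + (3^{j+2} − 3)/2 = (2 + 3^{j+2} − 3)/2 = (3^{j+2} − 1)/2.
Hence N(B_n) = (3^{n+1} − 1)/2 for every n ≥ 0, by induction.

N(B_n) = (3^{n+1} − 1)/2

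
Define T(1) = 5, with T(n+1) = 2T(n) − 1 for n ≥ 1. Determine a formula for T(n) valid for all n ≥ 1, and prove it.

Claim: T(n) = 2^{n+1} + 1.

Base case: T(1) = 5, and 2^{1+1} + 1 = 4 + 1 = 5.
Assume T(m) = 2^{m+1} + 1 for some m ≥ 1.
Then T(m+1) = 2T(m) − 1 = 2·(2^{m+1} + 1) − 1 = 2^{m+2} + 2 − 1 = 2^{m+2} + 1.
Hence T(n) = 2^{n+1} + 1 for every n ≥ 1, by induction.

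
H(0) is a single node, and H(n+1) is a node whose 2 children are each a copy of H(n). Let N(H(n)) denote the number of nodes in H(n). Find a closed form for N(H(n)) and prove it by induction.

Claim: N(H(n)) = 2^{n+1} − 1.

Base case: N(H(0)) = 1, and 2^{0+1} − 1 = 1.
Assume N(H(m)) = 2^{m+1} − 1.
Then N(H(m+1)) = 1 + 2N(H(m)) = 1 + 2(2^{m+1} − 1) = 2^{m+2} − 2 + 1 = 2^{m+2} − 1.
By induction, N(H(n)) = 2^{n+1} − 1 for all n ≥ 0.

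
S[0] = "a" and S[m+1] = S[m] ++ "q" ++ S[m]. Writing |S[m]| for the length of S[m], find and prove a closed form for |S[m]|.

Claim: |S[m]| = 2^{m+1} − 1.

Base case: |S[0]| = 1, and 2^{0+1} − 1 = 1.
Assume |S[r]| = 2^{r+1} − 1.
Then |S[r+1]| = |S[r]| + 1 + |S[r]| = 2|S[r]| + 1 = 2(2^{r+1} − 1) + 1 = 2^{r+2} − 2 + 1 = 2^{r+2} − 1.
This completes the inductive step, so |S[m]| = 2^{m+1} − 1 for all m ≥ 0.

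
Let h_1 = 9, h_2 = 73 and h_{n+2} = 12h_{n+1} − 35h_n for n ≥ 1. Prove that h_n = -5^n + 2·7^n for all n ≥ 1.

Base cases: h_1 = 9 and -5^1 + 2·7^1 = 9; h_2 = 73 and -5^2 + 2·7^2 = 73.
Assume h_j = -5^j + 2·7^j for all 1 ≤ j ≤ k, where k ≥ 2.
Then h_{k+1} = 12h_k − 35h_{k−1} = 12·(-5^k + 2·7^k) − 35·(-5^{k−1} + 2·7^{k−1}) = -(12·5 − 35)5^{k−1} + 2·(12·7 − 35)7^{k−1} = -25·5^{k−1} + 98·7^{k−1} = -5^{k+1} + 2·7^{k+1}.
By strong induction, h_n = -5^n + 2·7^n for all n ≥ 1.

h_n = -5^n + 2·7^n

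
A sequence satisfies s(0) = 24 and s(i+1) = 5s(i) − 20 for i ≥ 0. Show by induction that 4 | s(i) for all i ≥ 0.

Base case: s(0) = 24 = 4·6, so 4 | s(0).
Assume 4 | s(j), so s(j) = 4t for some integer t.
Then s(j+1) = 5s(j) − 20 = 5·(4t) − 20 = 4(5t − 5), so 4 | s(j+1).
Hence 4 | s(i) for every i ≥ 0, by induction.

4 | s(i)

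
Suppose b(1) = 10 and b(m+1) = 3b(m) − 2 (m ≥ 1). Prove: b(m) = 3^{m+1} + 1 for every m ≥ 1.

Base case: b(1) = 10, and 3^{1+1} + 1 = 9 + 1 = 10.
Assume b(j) = 3^{j+1} + 1 for some j ≥ 1.
Then b(j+1) = 3b(j) − 2 = 3·(3^{j+1} + 1) − 2 = 3^{j+2} + 3 − 2 = 3^{j+2} + 1.
By induction, b(m) = 3^{m+1} + 1 for all m ≥ 1.

b(m) = 3^{m+1} + 1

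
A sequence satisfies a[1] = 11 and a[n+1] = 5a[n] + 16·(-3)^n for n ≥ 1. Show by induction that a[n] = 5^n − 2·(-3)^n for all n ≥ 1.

Base case: a[1] = 11, and 5^1 − 2·(-3)^1 = 5 + 6 = 11.
Assume a[r] = 5^r − 2·(-3)^r for some r ≥ 1.
Then a[r+1] = 5a[r] + 16·(-3)^r = 5·(5^r − 2·(-3)^r) + 16·(-3)^r = 5^{r+1} − 10·(-3)^r + 16·(-3)^r = 5^{r+1} + 6·(-3)^r = 5^{r+1} − 2·(-3)^{r+1}.
This completes the inductive step, so a[n] = 5^n − 2·(-3)^n for all n ≥ 1.

a[n] = 5^n − 2·(-3)^n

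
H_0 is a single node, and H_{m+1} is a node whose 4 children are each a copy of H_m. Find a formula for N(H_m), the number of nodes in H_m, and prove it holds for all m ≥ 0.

Claim: N(H_m) = (4^{m+1} − 1)/3.

Base case: N(H_0) = 1, and (4^{0+1} − 1)/3 = 1.
Assume N(H_j) = (4^{j+1} − 1)/3.
Then N(H_{j+1}) = 1 + 4N(H_j) = 1 + 4·(4^{j+1} − 1)/3 = 1 + (4^{j+2} − 4)/3 = (3 + 4^{j+2} − 4)/3 = (4^{j+2} − 1)/3.
By induction, N(H_m) = (4^{m+1} − 1)/3 for all m ≥ 0.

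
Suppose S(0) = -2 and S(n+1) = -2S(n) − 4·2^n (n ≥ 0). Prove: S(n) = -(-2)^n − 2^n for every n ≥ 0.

Base case: S(0) = -2, and -(-2)^0 − 2^0 = -1 − 1 = -2.
Assume S(r) = -(-2)^r − 2^r for some r ≥ 0.
Then S(r+1) = -2S(r) − 4·2^r = -2·(-(-2)^r − 2^r) − 4·2^r = -(-2)^{r+1} + 2·2^r − 4·2^r = -(-2)^{r+1} − 2·2^r = -(-2)^{r+1} − 2^{r+1}.
By induction, S(n) = -(-2)^n − 2^n for all n ≥ 0.

S(n) = -(-2)^n − 2^n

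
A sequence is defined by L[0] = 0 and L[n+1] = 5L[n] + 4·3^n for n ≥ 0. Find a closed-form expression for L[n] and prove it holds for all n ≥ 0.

Claim: L[n] = 2·5^n − 2·3^n.

Base case: L[0] = 0, and 2·5^0 − 2·3^0 = 2 − 2 = 0.
Assume L[j] = 2·5^j − 2·3^j for some j ≥ 0.
Then L[j+1] = 5L[j] + 4·3^j = 5·(2·5^j − 2·3^j) + 4·3^j = 2·5^{j+1} − 10·3^j + 4·3^j = 2·5^{j+1} − 6·3^j = 2·5^{j+1} − 2·3^{j+1}.
This completes the inductive step, so L[n] = 2·5^n − 2·3^n for all n ≥ 0.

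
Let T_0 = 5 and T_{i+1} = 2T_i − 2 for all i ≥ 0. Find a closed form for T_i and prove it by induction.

Claim: T_i = 3·2^i + 2.

Base case: T_0 = 5, and 3·2^0 + 2 = 3 + 2 = 5.
Assume T_r = 3·2^r + 2 for some r ≥ 0.
Then T_{r+1} = 2T_r − 2 = 2·(3·2^r + 2) − 2 = 6·2^r + 4 − 2 = 3·2^{r+1} + 2.
This completes the inductive step, so T_i = 3·2^i + 2 for all i ≥ 0.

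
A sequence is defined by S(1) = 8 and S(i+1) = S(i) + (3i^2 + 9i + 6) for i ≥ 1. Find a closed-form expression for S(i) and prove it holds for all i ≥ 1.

Claim: S(i) = i^3 + 3i^2 + 2i + 2.

Base case: S(1) = 8, and 1^3 + 3·1^2 + 2·1 + 2 = 8.
Assume S(k) = k^3 + 3k^2 + 2k + 2.
Then S(k+1) = S(k) + (3k^2 + 9k + 6) = (k^3 + 3k^2 + 2k + 2) + (3k^2 + 9k + 6) = k^3 + 6k^2 + 11k + 8,
and (k+1)^3 + 3·(k+1)^2 + 2·(k+1) + 2 = k^3 + 6k^2 + 11k + 8.
Hence S(i) = i^3 + 3i^2 + 2i + 2 for every i ≥ 1, by induction.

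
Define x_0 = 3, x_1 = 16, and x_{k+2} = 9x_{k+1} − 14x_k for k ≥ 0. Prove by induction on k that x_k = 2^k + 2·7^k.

Base cases: x_0 = 3 and 2^0 + 2·7^0 = 3; x_1 = 16 and 2^1 + 2·7^1 = 16.
Assume x_i = 2^i + 2·7^i for all 0 ≤ i ≤ j, where j ≥ 1.
Then x_{j+1} = 9x_j − 14x_{j−1} = 9·(2^j + 2·7^j) − 14·(2^{j−1} + 2·7^{j−1}) = (9·2 − 14)2^{j−1} + 2·(9·7 − 14)7^{j−1} = 4·2^{j−1} + 98·7^{j−1} = 2^{j+1} + 2·7^{j+1}.
Hence x_k = 2^k + 2·7^k for every k ≥ 0, by strong induction.

x_k = 2^k + 2·7^k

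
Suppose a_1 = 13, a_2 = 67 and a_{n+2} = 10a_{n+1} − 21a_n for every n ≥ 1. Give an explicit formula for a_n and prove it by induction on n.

Claim: a_n = 7^n + 2·3^n.

Base cases: a_1 = 13 and 7^1 + 2·3^1 = 13; a_2 = 67 and 7^2 + 2·3^2 = 67.
Assume a_j = 7^j + 2·3^j for all 1 ≤ j ≤ k, where k ≥ 2.
Then a_{k+1} = 10a_k − 21a_{k−1} = 10·(7^k + 2·3^k) − 21·(7^{k−1} + 2·3^{k−1}) = (10·7 − 21)7^{k−1} + 2·(10·3 − 21)3^{k−1} = 49·7^{k−1} + 18·3^{k−1} = 7^{k+1} + 2·3^{k+1}.
Hence a_n = 7^n + 2·3^n for every n ≥ 1, by strong induction.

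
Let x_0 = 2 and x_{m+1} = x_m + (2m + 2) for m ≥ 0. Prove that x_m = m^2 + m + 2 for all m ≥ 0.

Base case: x_0 = 2, and 0^2 + 0 + 2 = 2.
Assume x_j = j^2 + j + 2.
Then x_{j+1} = x_j + (2j + 2) = (j^2 + j + 2) + (2j + 2) = j^2 + 3j + 4,
and (j+1)^2 + (j+1) + 2 = j^2 + 3j + 4.
By induction, x_m = m^2 + m + 2 for all m ≥ 0.

x_m = m^2 + m + 2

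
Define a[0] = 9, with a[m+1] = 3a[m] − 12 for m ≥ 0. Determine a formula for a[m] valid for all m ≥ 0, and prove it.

Claim: a[m] = 3^{m+1} + 6.

Base case: a[0] = 9, and 3^{0+1} + 6 = 3 + 6 = 9.
Assume a[j] = 3^{j+1} + 6 for some j ≥ 0.
Then a[j+1] = 3a[j] − 12 = 3·(3^{j+1} + 6) − 12 = 3^{j+2} + 18 − 12 = 3^{j+2} + 6.
This completes the inductive step, so a[m] = 3^{m+1} + 6 for all m ≥ 0.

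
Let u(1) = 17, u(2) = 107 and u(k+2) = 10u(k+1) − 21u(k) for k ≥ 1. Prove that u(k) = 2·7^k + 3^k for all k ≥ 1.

Base cases: u(1) = 17 and 2·7^1 + 3^1 = 17; u(2) = 107 and 2·7^2 + 3^2 = 107.
Assume u(i) = 2·7^i + 3^i for all 1 ≤ i ≤ j, where j ≥ 2.
Then u(j+1) = 10u(j) − 21u(j−1) = 10·(2·7^j + 3^j) − 21·(2·7^{j−1} + 3^{j−1}) = 2·(10·7 − 21)7^{j−1} + (10·3 − 21)3^{j−1} = 98·7^{j−1} + 9·3^{j−1} = 2·7^{j+1} + 3^{j+1}.
By strong induction, u(k) = 2·7^k + 3^k for all k ≥ 1.

u(k) = 2·7^k + 3^k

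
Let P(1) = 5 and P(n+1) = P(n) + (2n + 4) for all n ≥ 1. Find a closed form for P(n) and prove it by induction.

Claim: P(n) = n^2 + 3n + 1.

Base case: P(1) = 5, and 1^2 + 3·1 + 1 = 5.
Assume P(m) = m^2 + 3m + 1.
Then P(m+1) = P(m) + (2m + 4) = (m^2 + 3m + 1) + (2m + 4) = m^2 + 5m + 5,
and (m+1)^2 + 3·(m+1) + 1 = m^2 + 5m + 5.
Hence P(n) = n^2 + 3n + 1 for every n ≥ 1, by induction.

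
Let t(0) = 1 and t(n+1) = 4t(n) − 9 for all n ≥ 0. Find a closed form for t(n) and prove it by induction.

Claim: t(n) = -2·4^n + 3.

Base case: t(0) = 1, and -2·4^0 + 3 = -2 + 3 = 1.
Assume t(r) = -2·4^r + 3 for some r ≥ 0.
Then t(r+1) = 4t(r) − 9 = 4·(-2·4^r + 3) − 9 = -8·4^r + 12 − 9 = -2·4^{r+1} + 3.
By induction, t(n) = -2·4^n + 3 for all n ≥ 0.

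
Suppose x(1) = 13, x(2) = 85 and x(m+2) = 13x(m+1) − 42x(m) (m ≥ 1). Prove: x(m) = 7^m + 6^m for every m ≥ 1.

Base cases: x(1) = 13 and 7^1 + 6^1 = 13; x(2) = 85 and 7^2 + 6^2 = 85.
Assume x(j) = 7^j + 6^j for all 1 ≤ j ≤ k, where k ≥ 2.
Then x(k+1) = 13x(k) − 42x(k−1) = 13·(7^k + 6^k) − 42·(7^{k−1} + 6^{k−1}) = (13·7 − 42)7^{k−1} + (13·6 − 42)6^{k−1} = 49·7^{k−1} + 36·6^{k−1} = 7^{k+1} + 6^{k+1}.
So the formula holds for k+1, and by strong induction x(m) = 7^m + 6^m for all m ≥ 1.

x(m) = 7^m + 6^m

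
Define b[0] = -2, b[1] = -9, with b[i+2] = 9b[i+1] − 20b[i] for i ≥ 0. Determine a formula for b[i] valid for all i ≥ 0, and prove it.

Claim: b[i] = -4^i − 5^i.

Base cases: b[0] = -2 and -4^0 − 5^0 = -2; b[1] = -9 and -4^1 − 5^1 = -9.
Assume b[j] = -4^j − 5^j for all 0 ≤ j ≤ m, where m ≥ 1.
Then b[m+1] = 9b[m] − 20b[m−1] = 9·(-4^m − 5^m) − 20·(-4^{m−1} − 5^{m−1}) = -(9·4 − 20)4^{m−1} − (9·5 − 20)5^{m−1} = -16·4^{m−1} − 25·5^{m−1} = -4^{m+1} − 5^{m+1}.
Hence b[i] = -4^i − 5^i for every i ≥ 0, by strong induction.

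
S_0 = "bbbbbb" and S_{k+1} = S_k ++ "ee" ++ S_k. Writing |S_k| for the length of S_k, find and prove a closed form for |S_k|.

Claim: |S_k| = 2^{k+3} − 2.

Base case: |S_0| = 6, and 2^{0+3} − 2 = 6.
Assume |S_j| = 2^{j+3} − 2.
Then |S_{j+1}| = |S_j| + 2 + |S_j| = 2|S_j| + 2 = 2(2^{j+3} − 2) + 2 = 2^{j+1+3} − 4 + 2 = 2^{j+1+3} − 2.
This completes the inductive step, so |S_k| = 2^{k+3} − 2 for all k ≥ 0.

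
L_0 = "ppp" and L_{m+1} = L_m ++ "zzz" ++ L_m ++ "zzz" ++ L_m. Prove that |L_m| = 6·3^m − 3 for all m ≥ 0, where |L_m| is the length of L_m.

Base case: |L_0| = 3, and 6·3^0 − 3 = 3.
Assume |L_j| = 6·3^j − 3.
Then |L_{j+1}| = 3|L_j| + 6 = 3(6·3^j − 3) + 6 = 6·3^{j+1} − 9 + 6 = 6·3^{j+1} − 3.
By induction, |L_m| = 6·3^m − 3 for all m ≥ 0.

|L_m| = 6·3^m − 3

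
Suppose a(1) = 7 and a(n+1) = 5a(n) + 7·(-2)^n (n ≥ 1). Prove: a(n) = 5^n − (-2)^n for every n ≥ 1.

Base case: a(1) = 7, and 5^1 − (-2)^1 = 5 + 2 = 7.
Assume a(k) = 5^k − (-2)^k for some k ≥ 1.
Then a(k+1) = 5a(k) + 7·(-2)^k = 5·(5^k − (-2)^k) + 7·(-2)^k = 5^{k+1} − 5·(-2)^k + 7·(-2)^k = 5^{k+1} + 2·(-2)^k = 5^{k+1} − (-2)^{k+1}.
Hence a(n) = 5^n − (-2)^n for every n ≥ 1, by induction.

a(n) = 5^n − (-2)^n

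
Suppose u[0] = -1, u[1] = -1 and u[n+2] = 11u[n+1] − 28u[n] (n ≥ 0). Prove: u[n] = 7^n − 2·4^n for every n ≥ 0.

Base cases: u[0] = -1 and 7^0 − 2·4^0 = -1; u[1] = -1 and 7^1 − 2·4^1 = -1.
Assume u[j] = 7^j − 2·4^j for all 0 ≤ j ≤ m, where m ≥ 1.
Then u[m+1] = 11u[m] − 28u[m−1] = 11·(7^m − 2·4^m) − 28·(7^{m−1} − 2·4^{m−1}) = (11·7 − 28)7^{m−1} − 2·(11·4 − 28)4^{m−1} = 49·7^{m−1} − 32·4^{m−1} = 7^{m+1} − 2·4^{m+1}.
By strong induction, u[n] = 7^n − 2·4^n for all n ≥ 0.

u[n] = 7^n − 2·4^n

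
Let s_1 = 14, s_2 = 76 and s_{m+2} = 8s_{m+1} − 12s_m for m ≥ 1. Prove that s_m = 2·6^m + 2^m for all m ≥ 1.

Base cases: s_1 = 14 and 2·6^1 + 2^1 = 14; s_2 = 76 and 2·6^2 + 2^2 = 76.
Assume s_j = 2·6^j + 2^j for all 1 ≤ j ≤ r, where r ≥ 2.
Then s_{r+1} = 8s_r − 12s_{r−1} = 8·(2·6^r + 2^r) − 12·(2·6^{r−1} + 2^{r−1}) = 2·(8·6 − 12)6^{r−1} + (8·2 − 12)2^{r−1} = 72·6^{r−1} + 4·2^{r−1} = 2·6^{r+1} + 2^{r+1}.
So the formula holds for r+1, and by strong induction s_m = 2·6^m + 2^m for all m ≥ 1.

s_m = 2·6^m + 2^m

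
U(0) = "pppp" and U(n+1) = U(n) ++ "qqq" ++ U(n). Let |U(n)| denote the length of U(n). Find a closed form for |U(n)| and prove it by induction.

Claim: |U(n)| = 7·2^n − 3.

Base case: |U(0)| = 4, and 7·2^0 − 3 = 4.
Assume |U(r)| = 7·2^r − 3.
Then |U(r+1)| = |U(r)| + 3 + |U(r)| = 2|U(r)| + 3 = 2(7·2^r − 3) + 3 = 7·2^{r+1} − 6 + 3 = 7·2^{r+1} − 3.
By induction, |U(n)| = 7·2^n − 3 for all n ≥ 0.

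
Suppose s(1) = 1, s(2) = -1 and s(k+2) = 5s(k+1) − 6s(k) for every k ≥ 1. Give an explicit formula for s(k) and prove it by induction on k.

Claim: s(k) = -3^k + 2·2^k.

Base cases: s(1) = 1 and -3^1 + 2·2^1 = 1; s(2) = -1 and -3^2 + 2·2^2 = -1.
Assume s(j) = -3^j + 2·2^j for all 1 ≤ j ≤ m, where m ≥ 2.
Then s(m+1) = 5s(m) − 6s(m−1) = 5·(-3^m + 2·2^m) − 6·(-3^{m−1} + 2·2^{m−1}) = -(5·3 − 6)3^{m−1} + 2·(5·2 − 6)2^{m−1} = -9·3^{m−1} + 8·2^{m−1} = -3^{m+1} + 2·2^{m+1}.
By strong induction, s(k) = -3^k + 2·2^k for all k ≥ 1.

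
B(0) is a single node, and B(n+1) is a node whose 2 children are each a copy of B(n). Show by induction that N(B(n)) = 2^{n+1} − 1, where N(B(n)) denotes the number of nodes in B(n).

Base case: N(B(0)) = 1, and 2^{0+1} − 1 = 1.
Assume N(B(m)) = 2^{m+1} − 1.
Then N(B(m+1)) = 1 + 2N(B(m)) = 1 + 2(2^{m+1} − 1) = 2^{m+2} − 2 + 1 = 2^{m+2} − 1.
So the formula holds for m+1, and by induction N(B(n)) = 2^{n+1} − 1 for all n ≥ 0.

N(B(n)) = 2^{n+1} − 1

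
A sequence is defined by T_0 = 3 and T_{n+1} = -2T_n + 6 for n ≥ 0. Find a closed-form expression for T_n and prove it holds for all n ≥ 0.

Claim: T_n = (-2)^n + 2.

Base case: T_0 = 3, and (-2)^0 + 2 = 1 + 2 = 3.
Assume T_r = (-2)^r + 2 for some r ≥ 0.
Then T_{r+1} = -2T_r + 6 = -2·((-2)^r + 2) + 6 = -2·(-2)^r − 4 + 6 = (-2)^{r+1} + 2.
By induction, T_n = (-2)^n + 2 for all n ≥ 0.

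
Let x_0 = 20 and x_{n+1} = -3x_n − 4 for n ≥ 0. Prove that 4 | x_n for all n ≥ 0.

Base case: x_0 = 20 = 4·5, so 4 | x_0.
Assume 4 | x_r, so x_r = 4t for some integer t.
Then x_{r+1} = -3x_r − 4 = -3·(4t) − 4 = 4(-3t − 1), so 4 | x_{r+1}.
Hence 4 | x_n for every n ≥ 0, by induction.

4 | x_n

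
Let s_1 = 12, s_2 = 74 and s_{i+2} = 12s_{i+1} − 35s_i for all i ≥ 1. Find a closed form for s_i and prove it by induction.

Claim: s_i = 7^i + 5^i.

Base cases: s_1 = 12 and 7^1 + 5^1 = 12; s_2 = 74 and 7^2 + 5^2 = 74.
Assume s_j = 7^j + 5^j for all 1 ≤ j ≤ r, where r ≥ 2.
Then s_{r+1} = 12s_r − 35s_{r−1} = 12·(7^r + 5^r) − 35·(7^{r−1} + 5^{r−1}) = (12·7 − 35)7^{r−1} + (12·5 − 35)5^{r−1} = 49·7^{r−1} + 25·5^{r−1} = 7^{r+1} + 5^{r+1}.
This completes the inductive step, so s_i = 7^i + 5^i for all i ≥ 1.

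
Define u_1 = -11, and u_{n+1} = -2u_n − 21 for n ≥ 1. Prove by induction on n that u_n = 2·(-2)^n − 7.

Base case: u_1 = -11, and 2·(-2)^1 − 7 = -4 − 7 = -11.
Assume u_k = 2·(-2)^k − 7 for some k ≥ 1.
Then u_{k+1} = -2u_k − 21 = -2·(2·(-2)^k − 7) − 21 = -4·(-2)^k + 14 − 21 = 2·(-2)^{k+1} − 7.
So the formula holds for k+1, and by induction u_n = 2·(-2)^n − 7 for all n ≥ 1.

u_n = 2·(-2)^n − 7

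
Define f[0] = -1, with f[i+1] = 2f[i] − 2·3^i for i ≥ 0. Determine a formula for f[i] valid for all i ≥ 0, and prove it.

Claim: f[i] = 2^i − 2·3^i.

Base case: f[0] = -1, and 2^0 − 2·3^0 = 1 − 2 = -1.
Assume f[j] = 2^j − 2·3^j for some j ≥ 0.
Then f[j+1] = 2f[j] − 2·3^j = 2·(2^j − 2·3^j) − 2·3^j = 2^{j+1} − 4·3^j − 2·3^j = 2^{j+1} − 6·3^j = 2^{j+1} − 2·3^{j+1}.
By induction, f[i] = 2^i − 2·3^i for all i ≥ 0.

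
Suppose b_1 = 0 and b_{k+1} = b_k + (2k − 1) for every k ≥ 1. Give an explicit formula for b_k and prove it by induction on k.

Claim: b_k = k^2 − 2k + 1.

Base case: b_1 = 0, and 1^2 − 2·1 + 1 = 0.
Assume b_m = m^2 − 2m + 1.
Then b_{m+1} = b_m + (2m − 1) = (m^2 − 2m + 1) + (2m − 1) = m^2,
and (m+1)^2 − 2·(m+1) + 1 = m^2.
Hence b_k = k^2 − 2k + 1 for every k ≥ 1, by induction.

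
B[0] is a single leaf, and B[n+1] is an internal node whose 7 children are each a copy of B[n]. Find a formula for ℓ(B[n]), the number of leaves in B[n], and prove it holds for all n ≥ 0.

Claim: ℓ(B[n]) = 7^n.

Base case: ℓ(B[0]) = 1, and 7^0 = 1.
Assume ℓ(B[k]) = 7^k.
Then ℓ(B[k+1]) = 7·ℓ(B[k]) = 7·7^k = 7^{k+1}.
So the formula holds for k+1, and by induction ℓ(B[n]) = 7^n for all n ≥ 0.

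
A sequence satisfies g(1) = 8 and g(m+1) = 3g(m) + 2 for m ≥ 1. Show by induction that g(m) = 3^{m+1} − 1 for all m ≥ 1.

Base case: g(1) = 8, and 3^{1+1} − 1 = 9 − 1 = 8.
Assume g(k) = 3^{k+1} − 1 for some k ≥ 1.
Then g(k+1) = 3g(k) + 2 = 3·(3^{k+1} − 1) + 2 = 3^{k+2} − 3 + 2 = 3^{k+2} − 1.
So the formula holds for k+1, and by induction g(m) = 3^{m+1} − 1 for all m ≥ 1.

g(m) = 3^{m+1} − 1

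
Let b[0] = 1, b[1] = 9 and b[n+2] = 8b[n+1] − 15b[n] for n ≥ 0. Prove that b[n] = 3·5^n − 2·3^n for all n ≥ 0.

Base cases: b[0] = 1 and 3·5^0 − 2·3^0 = 1; b[1] = 9 and 3·5^1 − 2·3^1 = 9.
Assume b[j] = 3·5^j − 2·3^j for all 0 ≤ j ≤ k, where k ≥ 1.
Then b[k+1] = 8b[k] − 15b[k−1] = 8·(3·5^k − 2·3^k) − 15·(3·5^{k−1} − 2·3^{k−1}) = 3·(8·5 − 15)5^{k−1} − 2·(8·3 − 15)3^{k−1} = 75·5^{k−1} − 18·3^{k−1} = 3·5^{k+1} − 2·3^{k+1}.
This completes the inductive step, so b[n] = 3·5^n − 2·3^n for all n ≥ 0.

b[n] = 3·5^n − 2·3^n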